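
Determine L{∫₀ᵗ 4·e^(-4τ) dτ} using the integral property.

L{∫₀ᵗ f(τ)dτ} = F(s)/s with F(s) = 4/(s+4), so L{∫₀ᵗ 4·e^(-4τ) dτ} = 4/(s(s+4))

Final answer: 4/(s(s+4))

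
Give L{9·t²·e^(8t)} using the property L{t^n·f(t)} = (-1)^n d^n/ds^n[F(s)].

L{e^(8t)} = 1/(s-8). d/ds[1/(s-8)] = -1/(s-8)². d²/ds²[1/(s-8)] = 2/(s-8)³. So L{t²·e^(8t)} = (-1)² · 2/(s-8)³ = 2/(s-8)³. Then L{9·t²·e^(8t)} = 9·2/(s-8)³ = 18/(s-8)³

Final answer: 18/(s-8)³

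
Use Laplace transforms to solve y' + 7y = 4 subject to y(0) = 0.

sY + 7Y = 4/s. Y = 4/(s(s+7)). Partial fractions: Y = 4/7/s - 4/7/(s+7)

Final answer: y(t) = 4/7(1 - e^(-7t))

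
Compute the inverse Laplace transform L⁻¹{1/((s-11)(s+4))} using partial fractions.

Decompose: A/(s-11) + B/(s+4). A = 1/15, B = -1/15. f(t) = (e^(11t) - e^(-4t))/15

Final answer: (e^(11t) - e^(-4t))/15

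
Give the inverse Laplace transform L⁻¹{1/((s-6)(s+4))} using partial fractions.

Decompose: A/(s-6) + B/(s+4). A = 1/10, B = -1/10. f(t) = (e^(6t) - e^(-4t))/10

Final answer: (e^(6t) - e^(-4t))/10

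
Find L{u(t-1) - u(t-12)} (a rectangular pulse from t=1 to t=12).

L{u(t-a)} = e^(-as)/s. L{u(t-1) - u(t-12)} = (e^(-s) - e^(-12s))/s

Final answer: (e^(-s) - e^(-12s))/s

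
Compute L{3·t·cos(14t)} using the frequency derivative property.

L{cos(14t)} = s/(s² + 196). Derivative: d/ds[s/(s² + 196)] = [(s² + 196) - s·2s]/(s² + 196)² = (196 - s²)/(s² + 196)². So L{t·cos(14t)} = -F'(s) = (s² - 196)/(s² + 196)². Then L{3·t·cos(14t)} = 3·(s² - 196)/(s² + 196)²

Final answer: 3·(s² - 196)/(s² + 196)²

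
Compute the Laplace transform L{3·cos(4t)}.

L{cos(ωt)} = s/(s² + ω²), so L{cos(4t)} = s/(s² + 16). Then L{3·cos(4t)} = 3·s/(s² + 16) = 3s/(s² + 16)

Final answer: 3s/(s² + 16)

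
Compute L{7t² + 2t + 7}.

L{7t² + 2t + 7} = 7·2/s³ + 2/s² + 7/s = 14/s³ + 2/s² + 7/s

Final answer: 14/s³ + 2/s² + 7/s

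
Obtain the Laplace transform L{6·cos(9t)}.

L{cos(ωt)} = s/(s² + ω²), so L{cos(9t)} = s/(s² + 81). Then L{6·cos(9t)} = 6·s/(s² + 81) = 6s/(s² + 81)

Final answer: 6s/(s² + 81)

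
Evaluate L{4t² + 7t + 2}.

L{4t² + 7t + 2} = 4·2/s³ + 7/s² + 2/s = 8/s³ + 7/s² + 2/s

Final answer: 8/s³ + 7/s² + 2/s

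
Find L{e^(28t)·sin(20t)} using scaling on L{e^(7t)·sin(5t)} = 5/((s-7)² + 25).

Scaling with a=4: L{e^(28t)·sin(20t)} = (1/4) · 5/((s/4-7)² + 25). Simplifying: 20/((s-28)² + 400)

Final answer: 20/((s-28)² + 400)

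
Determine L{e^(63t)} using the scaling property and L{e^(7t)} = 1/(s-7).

Using L{f(at)} = (1/a)F(s/a) with a=9 and f(t) = e^(7t): L{e^(63t)} = (1/9) · 1/((s/9)-7) = (1/9) · 9/(s-63) = 1/(s-63)

Final answer: 1/(s-63)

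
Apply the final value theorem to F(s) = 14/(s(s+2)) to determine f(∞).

f(∞) = lim_{s→0} s·14/(s(s+2)) = lim_{s→0} 14/(s+2) = 14/2 = 7

Final answer: 7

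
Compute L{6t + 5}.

L{6t + 5} = 6·L{t} + 5·L{1} = 6/s² + 5/s

Final answer: 6/s² + 5/s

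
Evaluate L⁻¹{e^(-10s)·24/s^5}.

L⁻¹{24/s^5} = t^4. By the time shift theorem, L⁻¹{e^(-as)F(s)} = u(t-a)f(t-a) with a=10, so L⁻¹{e^(-10s)·24/s^5} = u(t-10)·(t-10)^4

Final answer: u(t-10)·(t-10)^4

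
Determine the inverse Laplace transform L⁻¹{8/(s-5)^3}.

L⁻¹{n!/(s-a)^(n+1)} = t^n·e^(at) with n=2, a=5. So L⁻¹{2/(s-5)^3} = t^2·e^(5t), and L⁻¹{8/(s-5)^3} = (8/2)·t^2·e^(5t) = 4·t^2·e^(5t)

Final answer: 4·t^2·e^(5t)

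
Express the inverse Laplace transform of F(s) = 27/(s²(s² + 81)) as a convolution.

27/(s²(s² + 81)) = (1/s²)·(27/(s² + 81)) = L{t}·L{3·sin(9t)}. So f(t) = t*(3·sin(9t)) = ∫₀ᵗ 3τ·sin(9(t-τ)) dτ

Final answer: ∫₀ᵗ 3τ·sin(9(t-τ)) dτ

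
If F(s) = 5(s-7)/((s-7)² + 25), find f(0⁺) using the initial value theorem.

f(0⁺) = lim_{s→∞} sF(s) = lim_{s→∞} 5s(s-7)/((s-7)² + 25) = 5

Final answer: 5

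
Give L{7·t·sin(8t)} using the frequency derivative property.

L{sin(8t)} = 8/(s² + 64). By L{t·f(t)} = -F'(s): -d/ds[8/(s² + 64)] = -(8)·(-2s)/(s² + 64)² = 16s/(s² + 64)². Then L{7·t·sin(8t)} = 7·16s/(s² + 64)² = 112s/(s² + 64)²

Final answer: 112s/(s² + 64)²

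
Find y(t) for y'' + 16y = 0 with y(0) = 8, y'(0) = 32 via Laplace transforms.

L{y''} + 16L{y} = 0. s²Y - 8s - 32 + 16Y = 0. Y(s² + 16) = 8s + 32. Y = (8s + 32)/(s² + 16). Inverting: y(t) = 8cos(4t) + 8sin(4t)

Final answer: y(t) = 8cos(4t) + 8sin(4t)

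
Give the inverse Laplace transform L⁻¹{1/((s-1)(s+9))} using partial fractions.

Decompose: A/(s-1) + B/(s+9). A = 1/10, B = -1/10. f(t) = (e^t - e^(-9t))/10

Final answer: (e^t - e^(-9t))/10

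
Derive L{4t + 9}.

L{4t + 9} = 4·L{t} + 9·L{1} = 4/s² + 9/s

Final answer: 4/s² + 9/s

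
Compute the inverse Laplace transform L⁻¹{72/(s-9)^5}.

L⁻¹{n!/(s-a)^(n+1)} = t^n·e^(at) with n=4, a=9. So L⁻¹{24/(s-9)^5} = t^4·e^(9t), and L⁻¹{72/(s-9)^5} = (72/24)·t^4·e^(9t) = 3·t^4·e^(9t)

Final answer: 3·t^4·e^(9t)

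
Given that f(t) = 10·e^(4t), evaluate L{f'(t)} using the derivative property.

f(0) = 10, F(s) = 10/(s-4). L{f'(t)} = s·F(s) - f(0) = 10s/(s-4) - 10 = (10s - 10(s-4))/(s-4) = 40/(s-4)

Final answer: 40/(s-4)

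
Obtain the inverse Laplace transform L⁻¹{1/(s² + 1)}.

L⁻¹{1/(s² + 1)} = sin(t)

Final answer: sin(t)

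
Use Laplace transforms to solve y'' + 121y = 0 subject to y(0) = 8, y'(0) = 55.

L{y''} + 121L{y} = 0. s²Y - 8s - 55 + 121Y = 0. Y(s² + 121) = 8s + 55. Y = (8s + 55)/(s² + 121). Inverting: y(t) = 8cos(11t) + 5sin(11t)

Final answer: y(t) = 8cos(11t) + 5sin(11t)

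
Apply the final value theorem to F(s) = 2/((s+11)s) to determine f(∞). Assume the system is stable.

f(∞) = lim_{s→0} sF(s) = lim_{s→0} 2/(s+11) = 2/11

Final answer: 2/11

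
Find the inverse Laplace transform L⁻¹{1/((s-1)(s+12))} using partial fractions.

Decompose: A/(s-1) + B/(s+12). A = 1/13, B = -1/13. f(t) = (e^t - e^(-12t))/13

Final answer: (e^t - e^(-12t))/13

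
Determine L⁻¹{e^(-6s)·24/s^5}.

L⁻¹{24/s^5} = t^4. By the time shift theorem, L⁻¹{e^(-as)F(s)} = u(t-a)f(t-a) with a=6, so L⁻¹{e^(-6s)·24/s^5} = u(t-6)·(t-6)^4

Final answer: u(t-6)·(t-6)^4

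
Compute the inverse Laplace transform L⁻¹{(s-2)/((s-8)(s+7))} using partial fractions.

Using partial fractions, f(t) = (6e^(8t) + 9e^(-7t))/15

Final answer: (6e^(8t) + 9e^(-7t))/15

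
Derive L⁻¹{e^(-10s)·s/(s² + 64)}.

L⁻¹{s/(s² + 64)} = cos(8t). By the time shift theorem, L⁻¹{e^(-as)F(s)} = u(t-a)f(t-a) with a=10, so L⁻¹{e^(-10s)·s/(s² + 64)} = u(t-10)·cos(8(t-10))

Final answer: u(t-10)·cos(8(t-10))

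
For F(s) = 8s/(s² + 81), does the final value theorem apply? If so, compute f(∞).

The final value theorem requires all poles of sF(s) in the left half-plane. sF(s) = 8s²/(s² + 81) has poles at s = ±9i (imaginary axis). Theorem does NOT apply (oscillatory system).

Final answer: Not applicable (oscillatory)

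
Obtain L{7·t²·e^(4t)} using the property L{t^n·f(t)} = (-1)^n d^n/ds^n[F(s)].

L{e^(4t)} = 1/(s-4). d/ds[1/(s-4)] = -1/(s-4)². d²/ds²[1/(s-4)] = 2/(s-4)³. So L{t²·e^(4t)} = (-1)² · 2/(s-4)³ = 2/(s-4)³. Then L{7·t²·e^(4t)} = 7·2/(s-4)³ = 14/(s-4)³

Final answer: 14/(s-4)³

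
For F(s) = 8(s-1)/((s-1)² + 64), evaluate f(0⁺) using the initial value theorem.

f(0⁺) = lim_{s→∞} sF(s) = lim_{s→∞} 8s(s-1)/((s-1)² + 64) = 8

Final answer: 8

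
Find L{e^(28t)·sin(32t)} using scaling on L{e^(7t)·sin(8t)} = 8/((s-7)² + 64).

Scaling with a=4: L{e^(28t)·sin(32t)} = (1/4) · 8/((s/4-7)² + 64). Simplifying: 32/((s-28)² + 1024)

Final answer: 32/((s-28)² + 1024)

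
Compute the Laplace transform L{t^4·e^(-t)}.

L{t^n·e^(at)} = n!/(s-a)^(n+1), so L{t^4·e^(-t)} = 24/(s+1)^5

Final answer: 24/(s+1)^5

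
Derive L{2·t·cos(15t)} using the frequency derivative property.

L{cos(15t)} = s/(s² + 225). Derivative: d/ds[s/(s² + 225)] = [(s² + 225) - s·2s]/(s² + 225)² = (225 - s²)/(s² + 225)². So L{t·cos(15t)} = -F'(s) = (s² - 225)/(s² + 225)². Then L{2·t·cos(15t)} = 2·(s² - 225)/(s² + 225)²

Final answer: 2·(s² - 225)/(s² + 225)²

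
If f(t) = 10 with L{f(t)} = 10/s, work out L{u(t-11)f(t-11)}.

Time shift theorem: L{u(t-a)f(t-a)} = e^(-as)F(s). Here a=11, F(s) = 10/s, so L{u(t-11)f(t-11)} = e^(-11s)·10/s

Final answer: e^(-11s)·10/s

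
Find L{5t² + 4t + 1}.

L{5t² + 4t + 1} = 5·2/s³ + 4/s² + 1/s = 10/s³ + 4/s² + 1/s

Final answer: 10/s³ + 4/s² + 1/s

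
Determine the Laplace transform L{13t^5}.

L{13t^5} = 13 · L{t^5} = 13 · 120/s^6 = 1560/s^6

Final answer: 1560/s^6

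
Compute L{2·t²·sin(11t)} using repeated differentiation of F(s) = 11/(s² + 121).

F(s) = 11/(s² + 121). F'(s) = -22s/(s² + 121)². F''(s) = -22(121 - 3s²)/(s² + 121)³ = (66s² - 2662)/(s² + 121)³. So L{t²·sin(11t)} = (-1)² F''(s) = (66s² - 2662)/(s² + 121)³. Then L{2·t²·sin(11t)} = 2·(66s² - 2662)/(s² + 121)³ = (132s² - 5324)/(s² + 121)³

Final answer: (132s² - 5324)/(s² + 121)³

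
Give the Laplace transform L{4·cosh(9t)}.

L{cosh(ωt)} = s/(s² - ω²), so L{cosh(9t)} = s/(s² - 81). Then L{4·cosh(9t)} = 4·s/(s² - 81) = 4s/(s² - 81)

Final answer: 4s/(s² - 81)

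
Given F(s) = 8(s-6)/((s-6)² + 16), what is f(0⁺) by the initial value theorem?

f(0⁺) = lim_{s→∞} sF(s) = lim_{s→∞} 8s(s-6)/((s-6)² + 16) = 8

Final answer: 8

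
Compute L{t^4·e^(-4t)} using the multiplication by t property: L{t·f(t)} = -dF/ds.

Using L{t^n·e^(at)} = n!/(s-a)^(n+1), L{t^4·e^(-4t)} = 24/(s+4)^5

Final answer: 24/(s+4)^5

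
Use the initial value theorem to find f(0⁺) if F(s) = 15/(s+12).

f(0⁺) = lim_{s→∞} s·15/(s+12) = lim_{s→∞} 15s/(s+12) = 15

Final answer: 15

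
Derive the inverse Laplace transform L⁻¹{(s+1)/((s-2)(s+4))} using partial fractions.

Using partial fractions, f(t) = (3e^(2t) + 3e^(-4t))/6

Final answer: (3e^(2t) + 3e^(-4t))/6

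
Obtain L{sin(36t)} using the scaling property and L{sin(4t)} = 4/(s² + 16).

Using L{f(at)} = (1/a)F(s/a) with a=9: L{sin(36t)} = (1/9) · 4/((s/9)² + 16) = (1/9) · 4·81/(s² + 1296) = 36/(s² + 1296)

Final answer: 36/(s² + 1296)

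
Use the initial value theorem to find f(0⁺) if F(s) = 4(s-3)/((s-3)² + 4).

f(0⁺) = lim_{s→∞} sF(s) = lim_{s→∞} 4s(s-3)/((s-3)² + 4) = 4

Final answer: 4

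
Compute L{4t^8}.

L{t^n} = n!/s^(n+1). So L{4t^8} = 4·8!/s^9 = 161280/s^9

Final answer: 161280/s^9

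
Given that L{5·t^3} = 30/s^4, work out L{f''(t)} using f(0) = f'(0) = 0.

L{f''(t)} = s²F(s) - sf(0) - f'(0) = s²·30/s^4 - 0 - 0 = 30/s^2

Final answer: 30/s^2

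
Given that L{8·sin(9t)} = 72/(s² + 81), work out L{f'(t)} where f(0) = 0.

L{f'(t)} = s·F(s) - f(0) = s·72/(s² + 81) - 0 = 72s/(s² + 81)

Final answer: 72s/(s² + 81)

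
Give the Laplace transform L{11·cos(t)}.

L{cos(ωt)} = s/(s² + ω²), so L{cos(t)} = s/(s² + 1). Then L{11·cos(t)} = 11·s/(s² + 1) = 11s/(s² + 1)

Final answer: 11s/(s² + 1)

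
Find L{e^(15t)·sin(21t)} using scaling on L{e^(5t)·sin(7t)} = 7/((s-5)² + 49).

Scaling with a=3: L{e^(15t)·sin(21t)} = (1/3) · 7/((s/3-5)² + 49). Simplifying: 21/((s-15)² + 441)

Final answer: 21/((s-15)² + 441)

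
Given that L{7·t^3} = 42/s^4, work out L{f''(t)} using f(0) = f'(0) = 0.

L{f''(t)} = s²F(s) - sf(0) - f'(0) = s²·42/s^4 - 0 - 0 = 42/s^2

Final answer: 42/s^2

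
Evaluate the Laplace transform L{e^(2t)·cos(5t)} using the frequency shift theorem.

Frequency shift: L{e^(at)f(t)} = F(s-a). L{e^(2t)·cos(5t)} = (s-2)/((s-2)² + 25)

Final answer: (s-2)/((s-2)² + 25)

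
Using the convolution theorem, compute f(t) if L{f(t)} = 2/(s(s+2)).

2/(s(s+2)) = (2/s)·(1/(s+2)) = L{2}·L{e^(-2t)}. By convolution, f(t) = 2*e^(-2t) = ∫₀ᵗ 2·e^(-2τ) dτ = 2·(1 - e^(-2t))/2

Final answer: 2·(1 - e^(-2t))/2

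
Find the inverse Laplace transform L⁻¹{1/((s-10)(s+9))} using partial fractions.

Decompose: A/(s-10) + B/(s+9). A = 1/19, B = -1/19. f(t) = (e^(10t) - e^(-9t))/19

Final answer: (e^(10t) - e^(-9t))/19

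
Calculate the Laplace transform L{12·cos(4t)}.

L{cos(ωt)} = s/(s² + ω²), so L{cos(4t)} = s/(s² + 16). Then L{12·cos(4t)} = 12·s/(s² + 16) = 12s/(s² + 16)

Final answer: 12s/(s² + 16)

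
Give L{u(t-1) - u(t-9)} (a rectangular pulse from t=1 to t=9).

L{u(t-a)} = e^(-as)/s. L{u(t-1) - u(t-9)} = (e^(-s) - e^(-9s))/s

Final answer: (e^(-s) - e^(-9s))/s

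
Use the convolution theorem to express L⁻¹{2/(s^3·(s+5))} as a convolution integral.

2/(s^3·(s+5)) = (2/s^3)·(1/(s+5)) = L{t^2}·L{e^(-5t)}. So f(t) = t^2*e^(-5t) = ∫₀ᵗ τ^2·e^(-5(t-τ)) dτ

Final answer: ∫₀ᵗ τ^2·e^(-5(t-τ)) dτ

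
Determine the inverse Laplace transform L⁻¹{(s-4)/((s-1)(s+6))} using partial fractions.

Using partial fractions, f(t) = (-3e^t + 10e^(-6t))/7

Final answer: (-3e^t + 10e^(-6t))/7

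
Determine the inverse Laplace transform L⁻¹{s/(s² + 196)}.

L⁻¹{s/(s² + 196)} = cos(14t)

Final answer: cos(14t)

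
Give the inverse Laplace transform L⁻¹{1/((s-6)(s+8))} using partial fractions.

Decompose: A/(s-6) + B/(s+8). A = 1/14, B = -1/14. f(t) = (e^(6t) - e^(-8t))/14

Final answer: (e^(6t) - e^(-8t))/14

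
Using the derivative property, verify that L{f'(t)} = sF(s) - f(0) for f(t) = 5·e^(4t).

f'(t) = 20e^(4t). Direct: L{f'(t)} = 20/(s-4). Property: s·5/(s-4) - 5 = (5s - 5(s-4))/(s-4) = 20/(s-4). ✓

Final answer: 20/(s-4)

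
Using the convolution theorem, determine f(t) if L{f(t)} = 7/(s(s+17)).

7/(s(s+17)) = (7/s)·(1/(s+17)) = L{7}·L{e^(-17t)}. By convolution, f(t) = 7*e^(-17t) = ∫₀ᵗ 7·e^(-17τ) dτ = 7·(1 - e^(-17t))/17

Final answer: 7·(1 - e^(-17t))/17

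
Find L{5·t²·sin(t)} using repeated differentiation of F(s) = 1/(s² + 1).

F(s) = 1/(s² + 1). F'(s) = -2s/(s² + 1)². F''(s) = -2(1 - 3s²)/(s² + 1)³ = (6s² - 2)/(s² + 1)³. So L{t²·sin(t)} = (-1)² F''(s) = (6s² - 2)/(s² + 1)³. Then L{5·t²·sin(t)} = 5·(6s² - 2)/(s² + 1)³ = (30s² - 10)/(s² + 1)³

Final answer: (30s² - 10)/(s² + 1)³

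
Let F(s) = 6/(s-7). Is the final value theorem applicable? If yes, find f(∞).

sF(s) = 6s/(s-7) has a pole at s = 7 in the right half-plane. Theorem does NOT apply (unstable system; f(t) = 6·e^(7t) grows without bound).

Final answer: Not applicable (unstable)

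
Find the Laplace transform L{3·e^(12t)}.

L{e^(at)} = 1/(s-a), so L{e^(12t)} = 1/(s-12). Then L{3·e^(12t)} = 3/(s-12)

Final answer: 3/(s-12)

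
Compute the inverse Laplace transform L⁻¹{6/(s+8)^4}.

L⁻¹{n!/(s-a)^(n+1)} = t^n·e^(at), so L⁻¹{6/(s+8)^4} = t^3·e^(-8t)

Final answer: t^3·e^(-8t)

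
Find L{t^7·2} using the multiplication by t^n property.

L{2} = 2/s. d^1/ds^1[1/s] = -1/s². d^2/ds^2[1/s] = 2/s^3. d^3/ds^3[1/s] = -6/s^4. d^4/ds^4[1/s] = 24/s^5. d^5/ds^5[1/s] = -120/s^6. d^6/ds^6[1/s] = 720/s^7. d^7/ds^7[1/s] = -5040/s^8. So L{t^7} = (-1)^{7}·-5040/s^8 = 5040/s^8. Then L{t^7·2} = 2·5040/s^8 = 10080/s^8

Final answer: 10080/s^8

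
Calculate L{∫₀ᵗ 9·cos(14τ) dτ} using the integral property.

L{∫₀ᵗ f(τ)dτ} = F(s)/s with F(s) = 9s/(s² + 196), so the result is (9s/(s² + 196))/s = 9/(s² + 196)

Final answer: 9/(s² + 196)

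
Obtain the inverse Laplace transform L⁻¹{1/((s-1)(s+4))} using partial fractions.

Decompose: A/(s-1) + B/(s+4). A = 1/5, B = -1/5. f(t) = (e^t - e^(-4t))/5

Final answer: (e^t - e^(-4t))/5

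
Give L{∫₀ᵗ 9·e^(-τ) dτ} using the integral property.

L{∫₀ᵗ f(τ)dτ} = F(s)/s with F(s) = 9/(s+1), so L{∫₀ᵗ 9·e^(-τ) dτ} = 9/(s(s+1))

Final answer: 9/(s(s+1))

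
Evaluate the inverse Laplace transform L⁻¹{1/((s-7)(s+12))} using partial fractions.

Decompose: A/(s-7) + B/(s+12). A = 1/19, B = -1/19. f(t) = (e^(7t) - e^(-12t))/19

Final answer: (e^(7t) - e^(-12t))/19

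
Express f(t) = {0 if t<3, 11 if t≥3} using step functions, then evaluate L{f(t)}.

f(t) = 11·u(t-3). L{u(t-3)} = e^(-3s)/s, so L{f(t)} = 11·e^(-3s)/s

Final answer: 11·e^(-3s)/s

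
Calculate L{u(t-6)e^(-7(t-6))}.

u(t-a)f(t-a) with f(t)=e^(-7t). L{e^(-7t)} = 1/(s+7). By time shift: e^(-6s)/(s+7)

Final answer: e^(-6s)/(s+7)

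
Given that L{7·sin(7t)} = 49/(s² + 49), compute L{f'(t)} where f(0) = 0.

L{f'(t)} = s·F(s) - f(0) = s·49/(s² + 49) - 0 = 49s/(s² + 49)

Final answer: 49s/(s² + 49)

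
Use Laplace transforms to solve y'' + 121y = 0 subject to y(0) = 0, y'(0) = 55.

L{y''} + 121L{y} = 0. s²Y - 0 - 55 + 121Y = 0. Y(s² + 121) = 55. Y = (55)/(s² + 121). Inverting: y(t) = 5sin(11t)

Final answer: y(t) = 5sin(11t)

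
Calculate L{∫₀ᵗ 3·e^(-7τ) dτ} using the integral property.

L{∫₀ᵗ f(τ)dτ} = F(s)/s with F(s) = 3/(s+7), so L{∫₀ᵗ 3·e^(-7τ) dτ} = 3/(s(s+7))

Final answer: 3/(s(s+7))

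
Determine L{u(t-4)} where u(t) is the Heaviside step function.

L{u(t-a)} = e^(-as)/s. Here a=4, so L{u(t-4)} = e^(-4s)/s

Final answer: e^(-4s)/s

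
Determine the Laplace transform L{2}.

L{2} = 2 · L{1} = 2/s

Final answer: 2/s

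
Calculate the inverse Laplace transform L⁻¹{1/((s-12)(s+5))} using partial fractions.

Decompose: A/(s-12) + B/(s+5). A = 1/17, B = -1/17. f(t) = (e^(12t) - e^(-5t))/17

Final answer: (e^(12t) - e^(-5t))/17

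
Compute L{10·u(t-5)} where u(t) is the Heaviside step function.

L{u(t-a)} = e^(-as)/s. Here a=5, so L{u(t-5)} = e^(-5s)/s, and L{10·u(t-5)} = 10·e^(-5s)/s

Final answer: 10·e^(-5s)/s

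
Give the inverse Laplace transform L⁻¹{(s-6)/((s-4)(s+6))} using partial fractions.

Using partial fractions, f(t) = (-2e^(4t) + 12e^(-6t))/10

Final answer: (-2e^(4t) + 12e^(-6t))/10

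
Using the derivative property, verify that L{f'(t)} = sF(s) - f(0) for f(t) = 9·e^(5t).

f'(t) = 45e^(5t). Direct: L{f'(t)} = 45/(s-5). Property: s·9/(s-5) - 9 = (9s - 9(s-5))/(s-5) = 45/(s-5). ✓

Final answer: 45/(s-5)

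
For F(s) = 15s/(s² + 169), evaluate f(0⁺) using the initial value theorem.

f(0⁺) = lim_{s→∞} s·15s/(s² + 169) = lim_{s→∞} 15s²/(s² + 169) = 15

Final answer: 15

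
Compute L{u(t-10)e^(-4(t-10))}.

u(t-a)f(t-a) with f(t)=e^(-4t). L{e^(-4t)} = 1/(s+4). By time shift: e^(-10s)/(s+4)

Final answer: e^(-10s)/(s+4)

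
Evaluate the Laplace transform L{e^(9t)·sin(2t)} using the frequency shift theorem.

Frequency shift: L{e^(at)f(t)} = F(s-a). L{e^(9t)·sin(2t)} = 2/((s-9)² + 4)

Final answer: 2/((s-9)² + 4)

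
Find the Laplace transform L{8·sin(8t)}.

L{sin(ωt)} = ω/(s² + ω²), so L{sin(8t)} = 8/(s² + 64). Then L{8·sin(8t)} = 8·8/(s² + 64) = 64/(s² + 64)

Final answer: 64/(s² + 64)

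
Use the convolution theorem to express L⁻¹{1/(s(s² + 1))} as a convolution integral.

1/(s(s² + 1)) = (1/s)·(1/(s² + 1)) = L{1}·L{sin(t)}. So f(t) = 1*(sin(t)) = ∫₀ᵗ sin(τ) dτ

Final answer: ∫₀ᵗ sin(τ) dτ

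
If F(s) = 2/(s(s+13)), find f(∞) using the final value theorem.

f(∞) = lim_{s→0} s·2/(s(s+13)) = lim_{s→0} 2/(s+13) = 2/13 = 2/13

Final answer: 2/13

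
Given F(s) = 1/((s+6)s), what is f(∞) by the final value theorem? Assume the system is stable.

f(∞) = lim_{s→0} sF(s) = lim_{s→0} 1/(s+6) = 1/6

Final answer: 1/6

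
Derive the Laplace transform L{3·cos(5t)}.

L{cos(ωt)} = s/(s² + ω²), so L{cos(5t)} = s/(s² + 25). Then L{3·cos(5t)} = 3·s/(s² + 25) = 3s/(s² + 25)

Final answer: 3s/(s² + 25)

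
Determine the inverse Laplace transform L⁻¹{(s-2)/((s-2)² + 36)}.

Using frequency shift, L⁻¹{(s-2)/((s-2)² + 36)} = e^(2t)·cos(6t)

Final answer: e^(2t)·cos(6t)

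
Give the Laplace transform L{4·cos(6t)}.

L{cos(ωt)} = s/(s² + ω²), so L{cos(6t)} = s/(s² + 36). Then L{4·cos(6t)} = 4·s/(s² + 36) = 4s/(s² + 36)

Final answer: 4s/(s² + 36)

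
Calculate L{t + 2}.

L{t + 2} = L{t} + 2·L{1} = 1/s² + 2/s

Final answer: 1/s² + 2/s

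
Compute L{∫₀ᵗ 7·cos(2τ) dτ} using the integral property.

L{∫₀ᵗ f(τ)dτ} = F(s)/s with F(s) = 7s/(s² + 4), so the result is (7s/(s² + 4))/s = 7/(s² + 4)

Final answer: 7/(s² + 4)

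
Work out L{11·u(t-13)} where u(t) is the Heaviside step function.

L{u(t-a)} = e^(-as)/s. Here a=13, so L{u(t-13)} = e^(-13s)/s, and L{11·u(t-13)} = 11·e^(-13s)/s

Final answer: 11·e^(-13s)/s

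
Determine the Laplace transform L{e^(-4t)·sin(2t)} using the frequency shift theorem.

Frequency shift: L{e^(at)f(t)} = F(s-a). L{e^(-4t)·sin(2t)} = 2/((s+4)² + 4)

Final answer: 2/((s+4)² + 4)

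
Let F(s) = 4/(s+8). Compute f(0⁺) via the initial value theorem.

f(0⁺) = lim_{s→∞} s·4/(s+8) = lim_{s→∞} 4s/(s+8) = 4

Final answer: 4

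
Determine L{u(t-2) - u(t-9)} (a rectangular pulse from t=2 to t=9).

L{u(t-a)} = e^(-as)/s. L{u(t-2) - u(t-9)} = (e^(-2s) - e^(-9s))/s

Final answer: (e^(-2s) - e^(-9s))/s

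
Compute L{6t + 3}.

L{6t + 3} = 6·L{t} + 3·L{1} = 6/s² + 3/s

Final answer: 6/s² + 3/s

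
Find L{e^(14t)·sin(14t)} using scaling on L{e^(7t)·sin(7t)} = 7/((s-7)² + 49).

Scaling with a=2: L{e^(14t)·sin(14t)} = (1/2) · 7/((s/2-7)² + 49). Simplifying: 14/((s-14)² + 196)

Final answer: 14/((s-14)² + 196)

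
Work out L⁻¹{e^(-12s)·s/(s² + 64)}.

L⁻¹{s/(s² + 64)} = cos(8t). By the time shift theorem, L⁻¹{e^(-as)F(s)} = u(t-a)f(t-a) with a=12, so L⁻¹{e^(-12s)·s/(s² + 64)} = u(t-12)·cos(8(t-12))

Final answer: u(t-12)·cos(8(t-12))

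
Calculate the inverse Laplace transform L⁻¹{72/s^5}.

L⁻¹{n!/s^(n+1)} = t^n with n=4. So L⁻¹{24/s^5} = t^4, and L⁻¹{72/s^5} = (72/24)·t^4 = 3·t^4

Final answer: 3·t^4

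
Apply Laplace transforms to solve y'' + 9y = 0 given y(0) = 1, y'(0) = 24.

L{y''} + 9L{y} = 0. s²Y - s - 24 + 9Y = 0. Y(s² + 9) = s + 24. Y = (s + 24)/(s² + 9). Inverting: y(t) = cos(3t) + 8sin(3t)

Final answer: y(t) = cos(3t) + 8sin(3t)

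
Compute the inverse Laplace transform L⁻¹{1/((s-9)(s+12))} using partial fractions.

Decompose: A/(s-9) + B/(s+12). A = 1/21, B = -1/21. f(t) = (e^(9t) - e^(-12t))/21

Final answer: (e^(9t) - e^(-12t))/21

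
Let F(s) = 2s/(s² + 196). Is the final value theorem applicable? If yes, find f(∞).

The final value theorem requires all poles of sF(s) in the left half-plane. sF(s) = 2s²/(s² + 196) has poles at s = ±14i (imaginary axis). Theorem does NOT apply (oscillatory system).

Final answer: Not applicable (oscillatory)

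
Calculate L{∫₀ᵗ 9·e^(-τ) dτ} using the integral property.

L{∫₀ᵗ f(τ)dτ} = F(s)/s with F(s) = 9/(s+1), so L{∫₀ᵗ 9·e^(-τ) dτ} = 9/(s(s+1))

Final answer: 9/(s(s+1))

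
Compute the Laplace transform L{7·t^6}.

L{t^n} = n!/s^(n+1), so L{t^6} = 720/s^7. Then L{7·t^6} = 7·720/s^7 = 5040/s^7

Final answer: 5040/s^7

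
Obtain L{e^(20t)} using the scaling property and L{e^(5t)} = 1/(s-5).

Using L{f(at)} = (1/a)F(s/a) with a=4 and f(t) = e^(5t): L{e^(20t)} = (1/4) · 1/((s/4)-5) = (1/4) · 4/(s-20) = 1/(s-20)

Final answer: 1/(s-20)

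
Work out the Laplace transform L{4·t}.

L{t^n} = n!/s^(n+1), so L{t} = 1/s^2. Then L{4·t} = 4·1/s^2 = 4/s^2

Final answer: 4/s^2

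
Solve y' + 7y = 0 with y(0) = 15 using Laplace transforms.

L{y'} + 7L{y} = 0. sY - 15 + 7Y = 0. Y(s+7) = 15. Y = 15/(s+7)

Final answer: y(t) = 15e^(-7t)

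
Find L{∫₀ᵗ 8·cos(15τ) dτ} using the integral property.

L{∫₀ᵗ f(τ)dτ} = F(s)/s with F(s) = 8s/(s² + 225), so the result is (8s/(s² + 225))/s = 8/(s² + 225)

Final answer: 8/(s² + 225)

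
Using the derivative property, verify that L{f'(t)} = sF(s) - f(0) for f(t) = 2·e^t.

f'(t) = 2e^t. Direct: L{f'(t)} = 2/(s-1). Property: s·2/(s-1) - 2 = (2s - 2(s-1))/(s-1) = 2/(s-1). ✓

Final answer: 2/(s-1)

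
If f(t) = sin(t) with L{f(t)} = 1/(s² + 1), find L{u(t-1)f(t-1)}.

Time shift theorem: L{u(t-a)f(t-a)} = e^(-as)F(s). Here a=1, F(s) = 1/(s² + 1), so L{u(t-1)f(t-1)} = e^(-s)·1/(s² + 1)

Final answer: e^(-s)·1/(s² + 1)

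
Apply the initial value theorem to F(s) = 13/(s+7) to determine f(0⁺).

f(0⁺) = lim_{s→∞} s·13/(s+7) = lim_{s→∞} 13s/(s+7) = 13

Final answer: 13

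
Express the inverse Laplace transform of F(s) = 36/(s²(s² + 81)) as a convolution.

36/(s²(s² + 81)) = (1/s²)·(36/(s² + 81)) = L{t}·L{4·sin(9t)}. So f(t) = t*(4·sin(9t)) = ∫₀ᵗ 4τ·sin(9(t-τ)) dτ

Final answer: ∫₀ᵗ 4τ·sin(9(t-τ)) dτ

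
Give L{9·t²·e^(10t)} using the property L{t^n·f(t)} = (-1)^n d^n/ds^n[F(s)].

L{e^(10t)} = 1/(s-10). d/ds[1/(s-10)] = -1/(s-10)². d²/ds²[1/(s-10)] = 2/(s-10)³. So L{t²·e^(10t)} = (-1)² · 2/(s-10)³ = 2/(s-10)³. Then L{9·t²·e^(10t)} = 9·2/(s-10)³ = 18/(s-10)³

Final answer: 18/(s-10)³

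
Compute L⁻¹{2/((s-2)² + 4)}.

Form: b/((s-a)² + b²) → e^(at)sin(bt). With a=2, b=2

Final answer: e^(2t)·sin(2t)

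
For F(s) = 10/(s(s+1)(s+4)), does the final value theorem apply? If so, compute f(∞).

Poles of sF(s) = 10/((s+1)(s+4)) are at s = -1 and s = -4, both in the left half-plane. Theorem applies. f(∞) = lim_{s→0} sF(s) = 10/(1·4) = 5/2

Final answer: 5/2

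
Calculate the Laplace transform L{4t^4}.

L{4t^4} = 4 · L{t^4} = 4 · 24/s^5 = 96/s^5

Final answer: 96/s^5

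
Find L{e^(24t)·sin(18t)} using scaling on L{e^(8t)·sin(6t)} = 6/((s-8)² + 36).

Scaling with a=3: L{e^(24t)·sin(18t)} = (1/3) · 6/((s/3-8)² + 36). Simplifying: 18/((s-24)² + 324)

Final answer: 18/((s-24)² + 324)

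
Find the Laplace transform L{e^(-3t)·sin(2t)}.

L{e^(at)·sin(ωt)} = ω/((s-a)² + ω²), so L{e^(-3t)·sin(2t)} = 2/((s+3)² + 4)

Final answer: 2/((s+3)² + 4)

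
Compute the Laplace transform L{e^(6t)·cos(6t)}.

L{e^(at)·cos(ωt)} = (s-a)/((s-a)² + ω²), so L{e^(6t)·cos(6t)} = (s-6)/((s-6)² + 36)

Final answer: (s-6)/((s-6)² + 36)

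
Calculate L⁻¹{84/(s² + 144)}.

This is the form c·a/(s² + a²) with a = 12, c = 7. L⁻¹ = 7·sin(12t)

Final answer: 7·sin(12t)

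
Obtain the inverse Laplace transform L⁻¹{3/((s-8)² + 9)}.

Using frequency shift, L⁻¹{3/((s-8)² + 9)} = e^(8t)·sin(3t)

Final answer: e^(8t)·sin(3t)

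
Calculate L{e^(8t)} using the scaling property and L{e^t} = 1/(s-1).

Using L{f(at)} = (1/a)F(s/a) with a=8 and f(t) = e^t: L{e^(8t)} = (1/8) · 1/((s/8)-1) = (1/8) · 8/(s-8) = 1/(s-8)

Final answer: 1/(s-8)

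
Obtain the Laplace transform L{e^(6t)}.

L{e^(at)} = 1/(s-a), so L{e^(6t)} = 1/(s-6)

Final answer: 1/(s-6)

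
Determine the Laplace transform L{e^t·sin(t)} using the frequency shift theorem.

Frequency shift: L{e^(at)f(t)} = F(s-a). L{e^t·sin(t)} = 1/((s-1)² + 1)

Final answer: 1/((s-1)² + 1)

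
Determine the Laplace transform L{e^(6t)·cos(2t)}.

L{e^(at)·cos(ωt)} = (s-a)/((s-a)² + ω²), so L{e^(6t)·cos(2t)} = (s-6)/((s-6)² + 4)

Final answer: (s-6)/((s-6)² + 4)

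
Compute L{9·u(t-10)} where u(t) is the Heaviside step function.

L{u(t-a)} = e^(-as)/s. Here a=10, so L{u(t-10)} = e^(-10s)/s, and L{9·u(t-10)} = 9·e^(-10s)/s

Final answer: 9·e^(-10s)/s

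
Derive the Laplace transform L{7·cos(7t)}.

L{cos(ωt)} = s/(s² + ω²), so L{cos(7t)} = s/(s² + 49). Then L{7·cos(7t)} = 7·s/(s² + 49) = 7s/(s² + 49)

Final answer: 7s/(s² + 49)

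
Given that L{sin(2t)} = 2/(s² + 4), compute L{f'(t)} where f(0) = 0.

L{f'(t)} = s·F(s) - f(0) = s·2/(s² + 4) - 0 = 2s/(s² + 4)

Final answer: 2s/(s² + 4)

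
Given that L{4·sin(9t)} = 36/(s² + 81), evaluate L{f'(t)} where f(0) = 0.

L{f'(t)} = s·F(s) - f(0) = s·36/(s² + 81) - 0 = 36s/(s² + 81)

Final answer: 36s/(s² + 81)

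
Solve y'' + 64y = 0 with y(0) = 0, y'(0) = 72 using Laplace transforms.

L{y''} + 64L{y} = 0. s²Y - 0 - 72 + 64Y = 0. Y(s² + 64) = 72. Y = (72)/(s² + 64). Inverting: y(t) = 9sin(8t)

Final answer: y(t) = 9sin(8t)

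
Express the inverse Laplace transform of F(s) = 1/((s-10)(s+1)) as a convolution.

1/((s-10)(s+1)) = (1/(s-10))·(1/(s+1)) = L{e^(10t)}·L{e^(-t)}. So f(t) = e^(10t)*e^(-t) = ∫₀ᵗ e^(10τ)·e^(-(t-τ)) dτ

Final answer: ∫₀ᵗ e^(10τ)·e^(-(t-τ)) dτ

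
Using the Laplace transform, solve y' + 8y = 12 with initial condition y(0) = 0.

sY + 8Y = 12/s. Y = 12/(s(s+8)). Partial fractions: Y = 3/2/s - 3/2/(s+8)

Final answer: y(t) = 3/2(1 - e^(-8t))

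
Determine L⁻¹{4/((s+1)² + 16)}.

Form: b/((s-a)² + b²) → e^(at)sin(bt). With a=-1, b=4

Final answer: e^(-t)·sin(4t)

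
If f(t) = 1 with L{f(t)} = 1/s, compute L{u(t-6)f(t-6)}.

Time shift theorem: L{u(t-a)f(t-a)} = e^(-as)F(s). Here a=6, F(s) = 1/s, so L{u(t-6)f(t-6)} = e^(-6s)·1/s

Final answer: e^(-6s)·1/s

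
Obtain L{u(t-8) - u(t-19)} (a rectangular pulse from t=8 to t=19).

L{u(t-a)} = e^(-as)/s. L{u(t-8) - u(t-19)} = (e^(-8s) - e^(-19s))/s

Final answer: (e^(-8s) - e^(-19s))/s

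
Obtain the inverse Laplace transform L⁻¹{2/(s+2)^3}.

L⁻¹{n!/(s-a)^(n+1)} = t^n·e^(at) with n=2, a=-2. So L⁻¹{2/(s+2)^3} = t^2·e^(-2t)

Final answer: t^2·e^(-2t)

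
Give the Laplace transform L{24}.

L{24} = 24 · L{1} = 24/s

Final answer: 24/s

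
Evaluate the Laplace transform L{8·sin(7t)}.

L{sin(ωt)} = ω/(s² + ω²), so L{sin(7t)} = 7/(s² + 49). Then L{8·sin(7t)} = 8·7/(s² + 49) = 56/(s² + 49)

Final answer: 56/(s² + 49)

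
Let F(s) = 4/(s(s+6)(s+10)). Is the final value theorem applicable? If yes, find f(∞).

Poles of sF(s) = 4/((s+6)(s+10)) are at s = -6 and s = -10, both in the left half-plane. Theorem applies. f(∞) = lim_{s→0} sF(s) = 4/(6·10) = 1/15

Final answer: 1/15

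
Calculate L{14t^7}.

L{t^n} = n!/s^(n+1). So L{14t^7} = 14·7!/s^8 = 70560/s^8

Final answer: 70560/s^8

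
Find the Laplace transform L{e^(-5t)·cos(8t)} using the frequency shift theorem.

Frequency shift: L{e^(at)f(t)} = F(s-a). L{e^(-5t)·cos(8t)} = (s+5)/((s+5)² + 64)

Final answer: (s+5)/((s+5)² + 64)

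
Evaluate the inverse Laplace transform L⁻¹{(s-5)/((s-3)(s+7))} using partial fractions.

Using partial fractions, f(t) = (-2e^(3t) + 12e^(-7t))/10

Final answer: (-2e^(3t) + 12e^(-7t))/10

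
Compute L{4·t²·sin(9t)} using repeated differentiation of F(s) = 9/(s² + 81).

F(s) = 9/(s² + 81). F'(s) = -18s/(s² + 81)². F''(s) = -18(81 - 3s²)/(s² + 81)³ = (54s² - 1458)/(s² + 81)³. So L{t²·sin(9t)} = (-1)² F''(s) = (54s² - 1458)/(s² + 81)³. Then L{4·t²·sin(9t)} = 4·(54s² - 1458)/(s² + 81)³ = (216s² - 5832)/(s² + 81)³

Final answer: (216s² - 5832)/(s² + 81)³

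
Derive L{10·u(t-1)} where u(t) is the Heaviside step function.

L{u(t-a)} = e^(-as)/s. Here a=1, so L{u(t-1)} = e^(-s)/s, and L{10·u(t-1)} = 10·e^(-s)/s

Final answer: 10·e^(-s)/s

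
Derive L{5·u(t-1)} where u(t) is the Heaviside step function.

L{u(t-a)} = e^(-as)/s. Here a=1, so L{u(t-1)} = e^(-s)/s, and L{5·u(t-1)} = 5·e^(-s)/s

Final answer: 5·e^(-s)/s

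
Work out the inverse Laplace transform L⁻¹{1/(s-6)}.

L⁻¹{1/(s-a)} = e^(at), so L⁻¹{1/(s-6)} = e^(6t)

Final answer: e^(6t)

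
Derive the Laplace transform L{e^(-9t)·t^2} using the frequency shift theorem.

L{e^(at)·t^n} = n!/(s-a)^(n+1), so L{e^(-9t)·t^2} = 2/(s+9)^3

Final answer: 2/(s+9)^3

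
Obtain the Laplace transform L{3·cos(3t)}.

L{cos(ωt)} = s/(s² + ω²), so L{cos(3t)} = s/(s² + 9). Then L{3·cos(3t)} = 3·s/(s² + 9) = 3s/(s² + 9)

Final answer: 3s/(s² + 9)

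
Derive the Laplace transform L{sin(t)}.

L{sin(ωt)} = ω/(s² + ω²), so L{sin(t)} = 1/(s² + 1)

Final answer: 1/(s² + 1)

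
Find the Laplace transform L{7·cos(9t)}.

L{cos(ωt)} = s/(s² + ω²), so L{cos(9t)} = s/(s² + 81). Then L{7·cos(9t)} = 7·s/(s² + 81) = 7s/(s² + 81)

Final answer: 7s/(s² + 81)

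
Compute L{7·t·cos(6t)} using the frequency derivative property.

L{cos(6t)} = s/(s² + 36). Derivative: d/ds[s/(s² + 36)] = [(s² + 36) - s·2s]/(s² + 36)² = (36 - s²)/(s² + 36)². So L{t·cos(6t)} = -F'(s) = (s² - 36)/(s² + 36)². Then L{7·t·cos(6t)} = 7·(s² - 36)/(s² + 36)²

Final answer: 7·(s² - 36)/(s² + 36)²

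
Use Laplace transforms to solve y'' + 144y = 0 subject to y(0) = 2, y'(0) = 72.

L{y''} + 144L{y} = 0. s²Y - 2s - 72 + 144Y = 0. Y(s² + 144) = 2s + 72. Y = (2s + 72)/(s² + 144). Inverting: y(t) = 2cos(12t) + 6sin(12t)

Final answer: y(t) = 2cos(12t) + 6sin(12t)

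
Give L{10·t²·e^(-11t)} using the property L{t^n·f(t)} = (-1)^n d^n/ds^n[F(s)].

L{e^(-11t)} = 1/(s+11). d/ds[1/(s+11)] = -1/(s+11)². d²/ds²[1/(s+11)] = 2/(s+11)³. So L{t²·e^(-11t)} = (-1)² · 2/(s+11)³ = 2/(s+11)³. Then L{10·t²·e^(-11t)} = 10·2/(s+11)³ = 20/(s+11)³

Final answer: 20/(s+11)³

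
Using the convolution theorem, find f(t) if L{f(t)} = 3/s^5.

3/s^5 = (3/s)·(1/s^4) = L{3}·L{t^3/6}. By convolution, f(t) = 3*t^3/6 = ∫₀ᵗ 3·τ^3/6 dτ = 3·t^4/24

Final answer: 3·t^4/24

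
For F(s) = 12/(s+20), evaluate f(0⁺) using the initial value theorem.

f(0⁺) = lim_{s→∞} s·12/(s+20) = lim_{s→∞} 12s/(s+20) = 12

Final answer: 12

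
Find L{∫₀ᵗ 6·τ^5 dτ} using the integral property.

L{∫₀ᵗ f(τ)dτ} = F(s)/s with f(t) = 6t^5. F(s) = 720/s^6, so L{∫₀ᵗ 6·τ^5 dτ} = (720/s^6)/s = 720/s^7. (Check: ∫₀ᵗ 6·τ^5 dτ = 6t^6/6.)

Final answer: 720/s^7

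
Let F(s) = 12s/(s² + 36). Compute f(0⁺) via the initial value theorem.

f(0⁺) = lim_{s→∞} s·12s/(s² + 36) = lim_{s→∞} 12s²/(s² + 36) = 12

Final answer: 12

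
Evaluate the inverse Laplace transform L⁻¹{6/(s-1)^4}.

L⁻¹{n!/(s-a)^(n+1)} = t^n·e^(at), so L⁻¹{6/(s-1)^4} = t^3·e^t

Final answer: t^3·e^t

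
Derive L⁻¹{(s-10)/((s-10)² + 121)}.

Using frequency shift: L⁻¹{(s-a)/((s-a)² + b²)} = e^(at)cos(bt). Here a=10, b=11

Final answer: e^(10t)·cos(11t)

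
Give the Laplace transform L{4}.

L{4} = 4 · L{1} = 4/s

Final answer: 4/s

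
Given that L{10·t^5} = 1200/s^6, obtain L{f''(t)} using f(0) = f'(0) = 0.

L{f''(t)} = s²F(s) - sf(0) - f'(0) = s²·1200/s^6 - 0 - 0 = 1200/s^4

Final answer: 1200/s^4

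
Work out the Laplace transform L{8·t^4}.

L{t^n} = n!/s^(n+1), so L{t^4} = 24/s^5. Then L{8·t^4} = 8·24/s^5 = 192/s^5

Final answer: 192/s^5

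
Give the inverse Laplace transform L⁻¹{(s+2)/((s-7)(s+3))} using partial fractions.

Using partial fractions, f(t) = (9e^(7t) + e^(-3t))/10

Final answer: (9e^(7t) + e^(-3t))/10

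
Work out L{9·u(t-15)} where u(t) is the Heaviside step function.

L{u(t-a)} = e^(-as)/s. Here a=15, so L{u(t-15)} = e^(-15s)/s, and L{9·u(t-15)} = 9·e^(-15s)/s

Final answer: 9·e^(-15s)/s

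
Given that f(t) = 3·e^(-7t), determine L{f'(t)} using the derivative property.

f(0) = 3, F(s) = 3/(s+7). L{f'(t)} = s·F(s) - f(0) = 3s/(s+7) - 3 = (3s - 3(s+7))/(s+7) = -21/(s+7)

Final answer: -21/(s+7)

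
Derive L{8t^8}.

L{t^n} = n!/s^(n+1). So L{8t^8} = 8·8!/s^9 = 322560/s^9

Final answer: 322560/s^9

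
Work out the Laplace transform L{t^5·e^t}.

L{t^n·e^(at)} = n!/(s-a)^(n+1), so L{t^5·e^t} = 120/(s-1)^6

Final answer: 120/(s-1)^6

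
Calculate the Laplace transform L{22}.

L{22} = 22 · L{1} = 22/s

Final answer: 22/s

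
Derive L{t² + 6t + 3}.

L{t² + 6t + 3} = 2/s³ + 6/s² + 3/s = 2/s³ + 6/s² + 3/s

Final answer: 2/s³ + 6/s² + 3/s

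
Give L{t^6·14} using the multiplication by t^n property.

L{14} = 14/s. d^1/ds^1[1/s] = -1/s². d^2/ds^2[1/s] = 2/s^3. d^3/ds^3[1/s] = -6/s^4. d^4/ds^4[1/s] = 24/s^5. d^5/ds^5[1/s] = -120/s^6. d^6/ds^6[1/s] = 720/s^7. So L{t^6} = (-1)^{6}·720/s^7 = 720/s^7. Then L{t^6·14} = 14·720/s^7 = 10080/s^7

Final answer: 10080/s^7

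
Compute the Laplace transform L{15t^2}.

L{15t^2} = 15 · L{t^2} = 15 · 2/s^3 = 30/s^3

Final answer: 30/s^3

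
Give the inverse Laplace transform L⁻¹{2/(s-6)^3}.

L⁻¹{n!/(s-a)^(n+1)} = t^n·e^(at), so L⁻¹{2/(s-6)^3} = t^2·e^(6t)

Final answer: t^2·e^(6t)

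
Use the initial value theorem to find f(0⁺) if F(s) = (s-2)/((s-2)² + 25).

f(0⁺) = lim_{s→∞} sF(s) = lim_{s→∞} s(s-2)/((s-2)² + 25) = 1

Final answer: 1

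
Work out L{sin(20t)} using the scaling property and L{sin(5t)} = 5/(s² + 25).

Using L{f(at)} = (1/a)F(s/a) with a=4: L{sin(20t)} = (1/4) · 5/((s/4)² + 25) = (1/4) · 5·16/(s² + 400) = 20/(s² + 400)

Final answer: 20/(s² + 400)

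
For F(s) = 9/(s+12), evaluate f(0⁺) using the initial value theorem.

f(0⁺) = lim_{s→∞} s·9/(s+12) = lim_{s→∞} 9s/(s+12) = 9

Final answer: 9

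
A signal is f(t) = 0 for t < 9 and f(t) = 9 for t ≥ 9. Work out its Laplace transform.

f(t) = 9·u(t-9). L{u(t-9)} = e^(-9s)/s, so L{f(t)} = 9·e^(-9s)/s

Final answer: 9·e^(-9s)/s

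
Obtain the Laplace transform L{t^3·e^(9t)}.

L{t^n·e^(at)} = n!/(s-a)^(n+1), so L{t^3·e^(9t)} = 6/(s-9)^4

Final answer: 6/(s-9)^4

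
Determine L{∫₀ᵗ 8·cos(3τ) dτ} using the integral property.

L{∫₀ᵗ f(τ)dτ} = F(s)/s with F(s) = 8s/(s² + 9), so the result is (8s/(s² + 9))/s = 8/(s² + 9)

Final answer: 8/(s² + 9)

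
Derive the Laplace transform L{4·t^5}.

L{t^n} = n!/s^(n+1), so L{t^5} = 120/s^6. Then L{4·t^5} = 4·120/s^6 = 480/s^6

Final answer: 480/s^6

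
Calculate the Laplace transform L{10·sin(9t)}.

L{sin(ωt)} = ω/(s² + ω²), so L{sin(9t)} = 9/(s² + 81). Then L{10·sin(9t)} = 10·9/(s² + 81) = 90/(s² + 81)

Final answer: 90/(s² + 81)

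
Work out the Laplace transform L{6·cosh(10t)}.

L{cosh(ωt)} = s/(s² - ω²), so L{cosh(10t)} = s/(s² - 100). Then L{6·cosh(10t)} = 6·s/(s² - 100) = 6s/(s² - 100)

Final answer: 6s/(s² - 100)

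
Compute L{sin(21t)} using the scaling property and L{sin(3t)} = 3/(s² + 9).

Using L{f(at)} = (1/a)F(s/a) with a=7: L{sin(21t)} = (1/7) · 3/((s/7)² + 9) = (1/7) · 3·49/(s² + 441) = 21/(s² + 441)

Final answer: 21/(s² + 441)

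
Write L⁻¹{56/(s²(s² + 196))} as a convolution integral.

56/(s²(s² + 196)) = (1/s²)·(56/(s² + 196)) = L{t}·L{4·sin(14t)}. So f(t) = t*(4·sin(14t)) = ∫₀ᵗ 4τ·sin(14(t-τ)) dτ

Final answer: ∫₀ᵗ 4τ·sin(14(t-τ)) dτ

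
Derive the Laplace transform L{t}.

L{t^n} = n!/s^(n+1), so L{t} = 1/s^2

Final answer: 1/s^2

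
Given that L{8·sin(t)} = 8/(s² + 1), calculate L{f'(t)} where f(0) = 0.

L{f'(t)} = s·F(s) - f(0) = s·8/(s² + 1) - 0 = 8s/(s² + 1)

Final answer: 8s/(s² + 1)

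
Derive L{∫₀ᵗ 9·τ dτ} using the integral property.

L{∫₀ᵗ f(τ)dτ} = F(s)/s with f(t) = 9t. F(s) = 9/s^2, so L{∫₀ᵗ 9·τ dτ} = (9/s^2)/s = 9/s^3. (Check: ∫₀ᵗ 9·τ dτ = 9t^2/2.)

Final answer: 9/s^3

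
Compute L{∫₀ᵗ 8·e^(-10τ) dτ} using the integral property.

L{∫₀ᵗ f(τ)dτ} = F(s)/s with F(s) = 8/(s+10), so L{∫₀ᵗ 8·e^(-10τ) dτ} = 8/(s(s+10))

Final answer: 8/(s(s+10))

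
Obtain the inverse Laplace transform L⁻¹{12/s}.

L⁻¹{c/s} = c, so L⁻¹{12/s} = 12

Final answer: 12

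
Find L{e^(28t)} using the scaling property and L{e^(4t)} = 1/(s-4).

Using L{f(at)} = (1/a)F(s/a) with a=7 and f(t) = e^(4t): L{e^(28t)} = (1/7) · 1/((s/7)-4) = (1/7) · 7/(s-28) = 1/(s-28)

Final answer: 1/(s-28)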